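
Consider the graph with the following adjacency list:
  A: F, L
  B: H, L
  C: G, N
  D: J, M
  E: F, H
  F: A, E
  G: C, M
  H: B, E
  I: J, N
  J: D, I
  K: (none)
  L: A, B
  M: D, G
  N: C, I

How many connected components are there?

3

K is isolated — a component by itself.
Starting from A we can reach A, B, E, F, H, L. That is one component of size 6.
Starting from C we can reach C, D, G, I, J, M, N. That is one component of size 7.
Total: 3 components.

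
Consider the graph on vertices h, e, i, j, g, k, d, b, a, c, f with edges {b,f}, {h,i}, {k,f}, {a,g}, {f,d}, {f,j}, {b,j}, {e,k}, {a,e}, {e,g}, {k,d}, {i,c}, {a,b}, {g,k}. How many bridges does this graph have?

2

The edges on the cycle a-e-k-d-f-b-a are not bridges since each lies on that cycle.
But removing h—i disconnects h from i; removing i—c disconnects i from c — these are bridges.
That makes 2 bridges.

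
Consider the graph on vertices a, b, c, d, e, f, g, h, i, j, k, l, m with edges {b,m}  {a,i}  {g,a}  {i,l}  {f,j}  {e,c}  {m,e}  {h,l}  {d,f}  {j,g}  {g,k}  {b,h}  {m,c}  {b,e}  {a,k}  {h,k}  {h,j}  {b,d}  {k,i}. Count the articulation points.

Removing b increases the component count from 1 to 2, so b is a cut vertex.
By contrast removing a leaves 1 component; it is not a cut vertex. No other vertex is a cut vertex either.

1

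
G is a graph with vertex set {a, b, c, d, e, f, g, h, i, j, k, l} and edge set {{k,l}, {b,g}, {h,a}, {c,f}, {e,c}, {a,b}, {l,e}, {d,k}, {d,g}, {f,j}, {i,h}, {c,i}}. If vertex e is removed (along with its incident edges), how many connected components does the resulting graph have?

With e gone, the remaining components are: {a, b, c, d, f, g, h, i, j, k, l}.
That is 1 component.

1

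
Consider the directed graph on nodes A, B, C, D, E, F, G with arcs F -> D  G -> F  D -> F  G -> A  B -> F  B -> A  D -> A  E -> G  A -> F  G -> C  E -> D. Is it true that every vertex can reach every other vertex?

No

There is no directed path from F to G, so the graph is not strongly connected.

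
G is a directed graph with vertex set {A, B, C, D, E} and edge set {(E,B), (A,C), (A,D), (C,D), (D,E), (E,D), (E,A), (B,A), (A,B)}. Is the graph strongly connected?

From A we can reach every vertex (A, B, C, D, E), and every vertex can reach A (A, B, C, D, E). So the whole graph is one strongly connected component.

Yes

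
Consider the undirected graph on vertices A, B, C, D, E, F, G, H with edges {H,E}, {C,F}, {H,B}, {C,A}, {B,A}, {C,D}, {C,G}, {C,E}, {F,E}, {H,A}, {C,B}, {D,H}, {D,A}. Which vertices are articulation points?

Removing C increases the component count from 1 to 2, so C is a cut vertex.
By contrast removing B leaves 1 component; it is not a cut vertex. No other vertex is a cut vertex either.

C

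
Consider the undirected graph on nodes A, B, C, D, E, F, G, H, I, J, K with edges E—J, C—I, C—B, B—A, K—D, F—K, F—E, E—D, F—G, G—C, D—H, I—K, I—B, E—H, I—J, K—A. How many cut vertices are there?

0

Removing H, for instance, still leaves 1 component. No single vertex removal increases the component count — the graph has no articulation points.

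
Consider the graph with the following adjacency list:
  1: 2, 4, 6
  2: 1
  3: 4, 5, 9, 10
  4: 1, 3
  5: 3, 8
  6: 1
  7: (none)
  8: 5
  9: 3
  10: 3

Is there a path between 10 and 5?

From 10 we can reach 1, 2, 3, 4, 5, 6, 8, 9, 10, which includes 5.

Yes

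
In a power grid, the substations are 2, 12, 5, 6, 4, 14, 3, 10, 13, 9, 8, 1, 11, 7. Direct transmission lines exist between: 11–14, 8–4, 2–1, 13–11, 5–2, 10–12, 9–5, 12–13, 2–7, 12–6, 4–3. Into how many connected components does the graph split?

Starting from 3 we can reach 3, 4, 8. That is one component of size 3.
Starting from 1 we can reach 1, 2, 5, 7, 9. That is one component of size 5.
Starting from 6 we can reach 6, 10, 11, 12, 13, 14. That is one component of size 6.
Total: 3 components.

3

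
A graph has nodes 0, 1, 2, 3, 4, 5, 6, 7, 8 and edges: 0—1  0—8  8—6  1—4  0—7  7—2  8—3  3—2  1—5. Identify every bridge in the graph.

The edges on the cycle 0-8-3-2-7-0 are not bridges since each lies on that cycle.
But removing 5—1 disconnects 5 from 1; removing 4—1 disconnects 4 from 1; removing 6—8 disconnects 6 from 8; removing 0—1 disconnects 0 from 1 — these are bridges.

0-1, 1-4, 1-5, 6-8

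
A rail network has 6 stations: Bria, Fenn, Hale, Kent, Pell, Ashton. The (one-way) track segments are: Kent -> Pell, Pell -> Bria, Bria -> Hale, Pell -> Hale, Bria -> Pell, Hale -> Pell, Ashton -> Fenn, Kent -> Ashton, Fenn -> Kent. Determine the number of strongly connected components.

2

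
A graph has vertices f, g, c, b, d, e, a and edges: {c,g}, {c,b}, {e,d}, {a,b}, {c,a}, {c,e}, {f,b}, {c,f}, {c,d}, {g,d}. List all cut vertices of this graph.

Removing c increases the component count from 1 to 2, so c is a cut vertex.
By contrast removing d leaves 1 component; it is not a cut vertex. No other vertex is a cut vertex either.

c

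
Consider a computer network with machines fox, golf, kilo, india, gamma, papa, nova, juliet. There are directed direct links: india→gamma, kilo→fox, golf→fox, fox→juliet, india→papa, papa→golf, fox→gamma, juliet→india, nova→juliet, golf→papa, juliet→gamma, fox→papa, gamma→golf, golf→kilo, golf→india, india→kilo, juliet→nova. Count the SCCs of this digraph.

1

{fox, golf, kilo, nova, papa, gamma, india, juliet} are all mutually reachable — one SCC of size 8.
That gives 1 strongly connected component.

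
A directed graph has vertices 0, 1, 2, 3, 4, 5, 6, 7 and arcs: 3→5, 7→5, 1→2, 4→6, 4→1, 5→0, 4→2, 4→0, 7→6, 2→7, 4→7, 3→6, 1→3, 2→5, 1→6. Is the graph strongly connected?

There is no directed path from 5 to 2, so the graph is not strongly connected.

No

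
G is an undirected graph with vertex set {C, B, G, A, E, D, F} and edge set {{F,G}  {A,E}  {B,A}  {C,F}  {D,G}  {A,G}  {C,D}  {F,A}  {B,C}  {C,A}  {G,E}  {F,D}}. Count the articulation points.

Removing A, for instance, still leaves 1 component. No single vertex removal increases the component count — the graph has no articulation points.

0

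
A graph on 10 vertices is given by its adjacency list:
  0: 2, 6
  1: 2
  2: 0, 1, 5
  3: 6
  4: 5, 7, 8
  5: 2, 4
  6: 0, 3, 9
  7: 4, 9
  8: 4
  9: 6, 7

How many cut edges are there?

3

The edges on the cycle 4-7-9-6-0-2-5-4 are not bridges since each lies on that cycle.
But removing 2-1 disconnects 2 from 1; removing 3-6 disconnects 3 from 6; removing 4-8 disconnects 4 from 8 — these are bridges.
That makes 3 bridges.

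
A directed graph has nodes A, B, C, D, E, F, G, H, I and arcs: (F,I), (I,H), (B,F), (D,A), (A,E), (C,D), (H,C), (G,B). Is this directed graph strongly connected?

There is no directed path from D to H, so the graph is not strongly connected.

No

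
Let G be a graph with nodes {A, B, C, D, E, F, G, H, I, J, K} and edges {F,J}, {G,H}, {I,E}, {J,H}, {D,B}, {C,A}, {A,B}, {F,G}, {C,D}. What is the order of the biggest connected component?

4

K is isolated — a component by itself.
Starting from E we can reach E, I. That is one component of size 2.
Starting from F we can reach F, G, H, J. That is one component of size 4.
Starting from A we can reach A, B, C, D. That is one component of size 4.
The largest has 4 vertices.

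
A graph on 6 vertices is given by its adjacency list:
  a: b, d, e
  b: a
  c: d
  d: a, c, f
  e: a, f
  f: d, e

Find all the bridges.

The edges on the cycle d-f-e-a-d are not bridges since each lies on that cycle.
But removing a-b disconnects a from b; removing d-c disconnects d from c — these are bridges.

a-b, c-d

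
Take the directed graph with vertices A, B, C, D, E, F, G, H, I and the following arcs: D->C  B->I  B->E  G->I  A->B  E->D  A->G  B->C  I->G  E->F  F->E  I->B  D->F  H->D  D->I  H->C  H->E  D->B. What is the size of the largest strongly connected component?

{B, D, E, F, G, I} are all mutually reachable — one SCC of size 6.
{H} is an SCC by itself.
{A} is an SCC by itself.
{C} is an SCC by itself.
The largest has 6 vertices.

6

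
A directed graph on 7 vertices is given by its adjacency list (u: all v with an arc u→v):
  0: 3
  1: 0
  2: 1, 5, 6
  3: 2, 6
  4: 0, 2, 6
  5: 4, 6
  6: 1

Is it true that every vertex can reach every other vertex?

Yes

From 3 we can reach every vertex (0, 1, 2, 3, 4, 5, 6), and every vertex can reach 3 (0, 1, 2, 3, 4, 5, 6). So the whole graph is one strongly connected component.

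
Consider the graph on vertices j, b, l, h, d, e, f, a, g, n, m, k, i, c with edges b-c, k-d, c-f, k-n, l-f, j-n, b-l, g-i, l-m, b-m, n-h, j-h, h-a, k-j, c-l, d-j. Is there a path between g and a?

The component containing g is {g, i}, and a is not in it.

No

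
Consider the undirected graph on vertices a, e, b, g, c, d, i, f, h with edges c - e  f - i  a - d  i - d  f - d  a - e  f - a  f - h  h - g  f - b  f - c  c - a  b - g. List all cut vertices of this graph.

Removing f increases the component count from 1 to 2, so f is a cut vertex.
By contrast removing d leaves 1 component; it is not a cut vertex. No other vertex is a cut vertex either.

f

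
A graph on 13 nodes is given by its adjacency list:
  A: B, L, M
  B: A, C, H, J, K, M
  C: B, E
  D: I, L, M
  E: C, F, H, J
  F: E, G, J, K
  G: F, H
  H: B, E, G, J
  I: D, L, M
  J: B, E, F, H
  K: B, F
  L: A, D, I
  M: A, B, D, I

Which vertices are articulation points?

B

Removing B increases the component count from 1 to 2, so B is a cut vertex.
By contrast removing C leaves 1 component; it is not a cut vertex. No other vertex is a cut vertex either.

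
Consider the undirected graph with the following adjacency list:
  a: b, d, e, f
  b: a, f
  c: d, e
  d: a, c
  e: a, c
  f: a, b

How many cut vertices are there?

1

Removing a increases the component count from 1 to 2, so a is a cut vertex.
By contrast removing c leaves 1 component; it is not a cut vertex. No other vertex is a cut vertex either.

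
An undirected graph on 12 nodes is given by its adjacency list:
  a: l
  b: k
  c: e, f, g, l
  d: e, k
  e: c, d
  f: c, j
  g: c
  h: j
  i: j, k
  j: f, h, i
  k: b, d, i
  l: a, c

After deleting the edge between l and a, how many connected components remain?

Before removal there is 1 component.
l-a is a bridge — removing it separates l's side from a's side.
After removal: 2 components.

2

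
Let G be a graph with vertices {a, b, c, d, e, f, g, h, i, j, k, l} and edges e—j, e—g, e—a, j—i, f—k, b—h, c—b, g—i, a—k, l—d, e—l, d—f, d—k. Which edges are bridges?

b-c, b-h

The edges on the cycle d-f-k-d are not bridges since each lies on that cycle.
But removing b—h disconnects b from h; removing c—b disconnects c from b — these are bridges.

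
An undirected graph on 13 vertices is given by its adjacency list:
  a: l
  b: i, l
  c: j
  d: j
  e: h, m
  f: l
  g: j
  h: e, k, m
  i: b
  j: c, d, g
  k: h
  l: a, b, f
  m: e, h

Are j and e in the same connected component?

The component containing j is {c, d, g, j}, and e is not in it.

No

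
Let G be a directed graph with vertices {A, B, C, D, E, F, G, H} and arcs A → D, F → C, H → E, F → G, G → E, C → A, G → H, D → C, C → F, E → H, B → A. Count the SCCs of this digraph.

4

{A, C, D, F} are all mutually reachable — one SCC of size 4.
{E, H} are all mutually reachable — one SCC of size 2.
{G} is an SCC by itself.
{B} is an SCC by itself.
That gives 4 strongly connected components.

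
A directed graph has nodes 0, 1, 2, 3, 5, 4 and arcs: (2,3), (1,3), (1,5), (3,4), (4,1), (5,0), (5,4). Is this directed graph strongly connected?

No

There is no directed path from 4 to 2, so the graph is not strongly connected.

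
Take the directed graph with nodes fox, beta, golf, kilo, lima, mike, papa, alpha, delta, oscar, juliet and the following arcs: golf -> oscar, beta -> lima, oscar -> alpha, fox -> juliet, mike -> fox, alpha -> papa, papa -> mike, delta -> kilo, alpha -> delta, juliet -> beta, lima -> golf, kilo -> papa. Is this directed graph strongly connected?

From beta we can reach every vertex (fox, beta, golf, kilo, lima, mike, papa, alpha, delta, oscar, juliet), and every vertex can reach beta (fox, beta, golf, kilo, lima, mike, papa, alpha, delta, oscar, juliet). So the whole graph is one strongly connected component.

Yes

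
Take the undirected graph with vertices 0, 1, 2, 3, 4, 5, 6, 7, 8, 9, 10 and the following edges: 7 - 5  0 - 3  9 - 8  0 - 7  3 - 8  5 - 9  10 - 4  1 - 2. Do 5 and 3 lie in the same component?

Yes

From 5 we can reach 0, 3, 5, 7, 8, 9, which includes 3.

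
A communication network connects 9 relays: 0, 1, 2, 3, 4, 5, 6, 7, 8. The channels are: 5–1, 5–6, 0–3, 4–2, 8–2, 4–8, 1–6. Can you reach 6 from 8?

No

The component containing 8 is {2, 4, 8}, and 6 is not in it.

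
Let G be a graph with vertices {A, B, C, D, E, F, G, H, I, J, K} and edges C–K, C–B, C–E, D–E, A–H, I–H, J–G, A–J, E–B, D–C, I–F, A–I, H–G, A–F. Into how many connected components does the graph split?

2

Starting from B we can reach B, C, D, E, K. That is one component of size 5.
Starting from A we can reach A, F, G, H, I, J. That is one component of size 6.
Total: 2 components.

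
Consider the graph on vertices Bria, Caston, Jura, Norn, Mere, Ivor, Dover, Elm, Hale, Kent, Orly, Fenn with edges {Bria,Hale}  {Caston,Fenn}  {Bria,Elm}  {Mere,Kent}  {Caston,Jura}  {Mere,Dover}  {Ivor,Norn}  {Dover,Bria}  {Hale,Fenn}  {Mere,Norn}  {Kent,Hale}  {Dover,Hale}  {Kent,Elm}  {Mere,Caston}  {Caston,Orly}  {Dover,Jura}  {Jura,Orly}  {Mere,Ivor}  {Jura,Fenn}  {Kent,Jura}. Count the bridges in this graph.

0

The edges on the cycle Mere-Ivor-Norn-Mere are not bridges since each lies on that cycle.
Every edge lies on some cycle, so there are no bridges.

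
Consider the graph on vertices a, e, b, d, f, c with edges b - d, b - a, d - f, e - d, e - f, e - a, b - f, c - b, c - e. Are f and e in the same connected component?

Yes

From f we can reach a, b, c, d, e, f, which includes e.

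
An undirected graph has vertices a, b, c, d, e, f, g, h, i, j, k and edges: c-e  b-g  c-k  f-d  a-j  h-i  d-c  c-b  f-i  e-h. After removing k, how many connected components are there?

2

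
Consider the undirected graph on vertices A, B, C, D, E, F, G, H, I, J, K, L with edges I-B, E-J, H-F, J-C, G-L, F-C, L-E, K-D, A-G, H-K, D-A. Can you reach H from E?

Yes

From E we can reach A, C, D, E, F, G, H, J, K, L, which includes H.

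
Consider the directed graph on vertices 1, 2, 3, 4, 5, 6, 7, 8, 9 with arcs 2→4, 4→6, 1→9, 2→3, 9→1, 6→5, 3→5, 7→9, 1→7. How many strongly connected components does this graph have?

7

{1, 7, 9} are all mutually reachable — one SCC of size 3.
{3} is an SCC by itself.
{6} is an SCC by itself.
{5} is an SCC by itself.
{8} is an SCC by itself.
(and 2 more singleton SCCs)
That gives 7 strongly connected components.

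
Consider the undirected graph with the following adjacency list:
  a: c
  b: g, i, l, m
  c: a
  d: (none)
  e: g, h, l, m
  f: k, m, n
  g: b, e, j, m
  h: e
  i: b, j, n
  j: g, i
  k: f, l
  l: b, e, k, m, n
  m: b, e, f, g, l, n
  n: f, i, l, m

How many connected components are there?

d is isolated — a component by itself.
Starting from a we can reach a, c. That is one component of size 2.
Starting from b we can reach b, e, f, g, h, i, j, k, l, m, n. That is one component of size 11.
Total: 3 components.

3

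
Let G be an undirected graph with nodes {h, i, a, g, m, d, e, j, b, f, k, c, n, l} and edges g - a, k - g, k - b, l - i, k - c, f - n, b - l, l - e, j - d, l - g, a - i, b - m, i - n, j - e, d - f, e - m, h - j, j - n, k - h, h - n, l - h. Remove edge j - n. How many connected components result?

1

j and n are still connected via j-h-n, so the component count stays at 1.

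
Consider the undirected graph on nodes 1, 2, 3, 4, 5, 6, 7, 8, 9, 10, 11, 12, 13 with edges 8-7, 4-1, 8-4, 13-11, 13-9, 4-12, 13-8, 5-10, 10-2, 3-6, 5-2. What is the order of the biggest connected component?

Starting from 3 we can reach 3, 6. That is one component of size 2.
Starting from 2 we can reach 2, 5, 10. That is one component of size 3.
Starting from 1 we can reach 1, 4, 7, 8, 9, 11, 12, 13. That is one component of size 8.
The largest has 8 vertices.

8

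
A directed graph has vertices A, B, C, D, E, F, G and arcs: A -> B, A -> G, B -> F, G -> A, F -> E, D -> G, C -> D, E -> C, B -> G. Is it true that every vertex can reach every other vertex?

Yes

From A we can reach every vertex (A, B, C, D, E, F, G), and every vertex can reach A (A, B, C, D, E, F, G). So the whole graph is one strongly connected component.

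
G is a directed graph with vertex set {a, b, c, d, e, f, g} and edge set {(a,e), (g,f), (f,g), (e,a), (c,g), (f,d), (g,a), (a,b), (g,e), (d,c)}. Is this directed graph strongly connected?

No

There is no directed path from b to d, so the graph is not strongly connected.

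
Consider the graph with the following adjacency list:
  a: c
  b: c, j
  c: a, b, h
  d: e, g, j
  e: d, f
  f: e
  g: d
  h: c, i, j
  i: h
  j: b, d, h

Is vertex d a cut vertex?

Yes

Deleting d raises the number of components from 1 to 3, so d is a cut vertex.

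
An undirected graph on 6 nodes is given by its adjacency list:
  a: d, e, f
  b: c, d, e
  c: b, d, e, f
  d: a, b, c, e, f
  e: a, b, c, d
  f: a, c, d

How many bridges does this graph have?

The edges on the cycle d-b-c-e-a-f-d are not bridges since each lies on that cycle.
Every edge lies on some cycle, so there are no bridges.

0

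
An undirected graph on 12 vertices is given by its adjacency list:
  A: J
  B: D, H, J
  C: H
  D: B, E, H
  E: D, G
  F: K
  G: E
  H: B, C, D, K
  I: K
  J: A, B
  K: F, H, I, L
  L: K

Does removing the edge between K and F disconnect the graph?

Yes

Removing K-F leaves no path between K and F: the component count goes from 1 to 2. So it is a bridge.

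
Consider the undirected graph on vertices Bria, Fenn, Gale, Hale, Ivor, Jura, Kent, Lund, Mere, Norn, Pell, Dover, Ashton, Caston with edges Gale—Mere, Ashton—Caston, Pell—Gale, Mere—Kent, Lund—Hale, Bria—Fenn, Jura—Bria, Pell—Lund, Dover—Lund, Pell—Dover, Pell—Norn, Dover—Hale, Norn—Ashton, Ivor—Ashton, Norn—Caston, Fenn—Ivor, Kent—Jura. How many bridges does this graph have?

The edges on the cycle Pell-Gale-Mere-Kent-Jura-Bria-Fenn-Ivor-Ashton-Caston-Norn-Pell are not bridges since each lies on that cycle.
Every edge lies on some cycle, so there are no bridges.

0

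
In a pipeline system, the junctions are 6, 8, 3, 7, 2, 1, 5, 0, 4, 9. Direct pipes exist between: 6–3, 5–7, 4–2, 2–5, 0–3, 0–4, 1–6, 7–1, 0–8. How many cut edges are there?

The edges on the cycle 0-4-2-5-7-1-6-3-0 are not bridges since each lies on that cycle.
But removing 0–8 disconnects 0 from 8 — this is a bridge.

1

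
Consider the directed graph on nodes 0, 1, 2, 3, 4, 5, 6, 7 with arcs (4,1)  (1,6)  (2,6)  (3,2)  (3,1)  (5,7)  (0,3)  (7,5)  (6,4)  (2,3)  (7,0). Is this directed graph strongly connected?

There is no directed path from 0 to 5, so the graph is not strongly connected.

No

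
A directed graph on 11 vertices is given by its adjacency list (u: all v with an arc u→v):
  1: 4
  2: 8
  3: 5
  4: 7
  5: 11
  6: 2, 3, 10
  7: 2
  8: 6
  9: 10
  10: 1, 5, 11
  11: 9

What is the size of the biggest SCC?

11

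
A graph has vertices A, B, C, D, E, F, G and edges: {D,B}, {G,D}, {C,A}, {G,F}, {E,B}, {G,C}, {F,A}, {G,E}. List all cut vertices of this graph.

G

Removing G increases the component count from 1 to 2, so G is a cut vertex.
By contrast removing E leaves 1 component; it is not a cut vertex. No other vertex is a cut vertex either.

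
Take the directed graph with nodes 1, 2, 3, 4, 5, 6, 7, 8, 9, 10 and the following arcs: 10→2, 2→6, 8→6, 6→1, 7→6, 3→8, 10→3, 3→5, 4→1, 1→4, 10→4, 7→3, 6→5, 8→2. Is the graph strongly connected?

No

There is no directed path from 6 to 2, so the graph is not strongly connected.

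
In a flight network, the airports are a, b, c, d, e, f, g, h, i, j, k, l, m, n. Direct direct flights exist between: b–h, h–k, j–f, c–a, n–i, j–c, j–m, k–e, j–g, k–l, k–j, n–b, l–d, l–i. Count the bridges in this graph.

8

The edges on the cycle n-b-h-k-l-i-n are not bridges since each lies on that cycle.
But removing a–c disconnects a from c; removing j–c disconnects j from c; removing k–j disconnects k from j; removing f–j disconnects f from j — these are bridges.
In total 8 edges are bridges.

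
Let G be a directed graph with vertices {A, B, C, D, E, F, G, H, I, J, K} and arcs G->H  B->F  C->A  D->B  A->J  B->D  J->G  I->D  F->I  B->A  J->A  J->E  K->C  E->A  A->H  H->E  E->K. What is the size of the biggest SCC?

{A, C, E, G, H, J, K} are all mutually reachable — one SCC of size 7.
{B, D, F, I} are all mutually reachable — one SCC of size 4.
The largest has 7 vertices.

7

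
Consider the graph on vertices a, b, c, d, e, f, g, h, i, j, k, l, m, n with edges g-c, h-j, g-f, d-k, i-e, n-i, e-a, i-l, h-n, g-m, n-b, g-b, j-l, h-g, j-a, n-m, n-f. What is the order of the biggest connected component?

12

Starting from d we can reach d, k. That is one component of size 2.
Starting from a we can reach a, b, c, e, f, g, h, i, j, l, m, n. That is one component of size 12.
The largest has 12 vertices.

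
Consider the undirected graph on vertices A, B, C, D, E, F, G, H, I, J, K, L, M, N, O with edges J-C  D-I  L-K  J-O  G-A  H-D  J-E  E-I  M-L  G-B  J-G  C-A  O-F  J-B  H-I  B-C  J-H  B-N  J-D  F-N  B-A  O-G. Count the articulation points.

Removing J increases the component count from 2 to 3, so J is a cut vertex.
Removing L increases the component count from 2 to 3, so L is a cut vertex.
By contrast removing C leaves 2 components; it is not a cut vertex. No other vertex is a cut vertex either.

2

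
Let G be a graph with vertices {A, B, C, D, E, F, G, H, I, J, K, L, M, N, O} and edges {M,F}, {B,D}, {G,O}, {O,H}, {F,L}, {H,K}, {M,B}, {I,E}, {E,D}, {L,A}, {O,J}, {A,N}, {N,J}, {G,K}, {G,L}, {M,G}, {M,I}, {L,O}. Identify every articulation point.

Removing M increases the component count from 2 to 3, so M is a cut vertex.
By contrast removing K leaves 2 components; it is not a cut vertex. No other vertex is a cut vertex either.

M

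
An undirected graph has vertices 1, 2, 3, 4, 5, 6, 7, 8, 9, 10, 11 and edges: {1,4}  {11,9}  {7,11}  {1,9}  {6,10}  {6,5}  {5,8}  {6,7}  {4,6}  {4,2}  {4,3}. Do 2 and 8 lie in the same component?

Yes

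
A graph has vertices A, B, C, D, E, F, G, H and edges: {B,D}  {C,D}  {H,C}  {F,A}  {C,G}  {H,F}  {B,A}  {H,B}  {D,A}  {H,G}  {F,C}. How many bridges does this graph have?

0

The edges on the cycle H-F-A-D-C-H are not bridges since each lies on that cycle.
Every edge lies on some cycle, so there are no bridges.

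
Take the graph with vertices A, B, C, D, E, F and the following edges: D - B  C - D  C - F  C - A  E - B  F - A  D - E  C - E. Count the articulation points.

Removing C increases the component count from 1 to 2, so C is a cut vertex.
By contrast removing D leaves 1 component; it is not a cut vertex. No other vertex is a cut vertex either.

1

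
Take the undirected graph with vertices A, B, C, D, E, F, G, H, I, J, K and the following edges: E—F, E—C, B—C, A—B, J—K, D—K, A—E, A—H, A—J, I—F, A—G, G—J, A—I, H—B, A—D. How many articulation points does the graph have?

Removing A increases the component count from 1 to 2, so A is a cut vertex.
By contrast removing K leaves 1 component; it is not a cut vertex. No other vertex is a cut vertex either.

1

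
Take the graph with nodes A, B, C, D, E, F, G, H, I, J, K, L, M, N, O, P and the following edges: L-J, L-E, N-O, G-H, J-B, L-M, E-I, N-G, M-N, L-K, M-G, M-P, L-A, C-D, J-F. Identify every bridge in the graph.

The edges on the cycle M-N-G-M are not bridges since each lies on that cycle.
But removing E-I disconnects E from I; removing M-P disconnects M from P; removing F-J disconnects F from J; removing O-N disconnects O from N — these are bridges.
In total 12 edges are bridges.

A-L, B-J, C-D, E-I, E-L, F-J, G-H, J-L, K-L, L-M, M-P, N-O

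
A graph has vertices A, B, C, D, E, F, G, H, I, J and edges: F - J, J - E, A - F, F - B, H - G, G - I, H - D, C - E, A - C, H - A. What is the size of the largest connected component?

10

Starting from A we can reach A, B, C, D, E, F, G, H, I, J. That is one component of size 10.
The largest has 10 vertices.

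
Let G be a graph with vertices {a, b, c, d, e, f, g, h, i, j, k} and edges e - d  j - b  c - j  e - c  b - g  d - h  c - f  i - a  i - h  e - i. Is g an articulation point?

No

Deleting g leaves 2 components (was 2), so g is not a cut vertex.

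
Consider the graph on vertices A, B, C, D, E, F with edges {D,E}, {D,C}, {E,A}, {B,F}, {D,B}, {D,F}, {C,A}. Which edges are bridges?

none

The edges on the cycle D-B-F-D are not bridges since each lies on that cycle.
Every edge lies on some cycle, so there are no bridges.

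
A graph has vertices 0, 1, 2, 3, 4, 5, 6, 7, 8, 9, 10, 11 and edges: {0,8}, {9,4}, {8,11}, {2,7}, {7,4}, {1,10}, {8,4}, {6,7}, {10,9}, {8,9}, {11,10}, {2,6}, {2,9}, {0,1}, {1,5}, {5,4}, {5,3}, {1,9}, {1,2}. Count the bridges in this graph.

The edges on the cycle 1-5-4-7-2-1 are not bridges since each lies on that cycle.
But removing 5–3 disconnects 5 from 3 — this is a bridge.

1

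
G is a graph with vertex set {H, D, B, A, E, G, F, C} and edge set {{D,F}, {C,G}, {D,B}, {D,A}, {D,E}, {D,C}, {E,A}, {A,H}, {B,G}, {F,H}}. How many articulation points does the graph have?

1

Removing D increases the component count from 1 to 2, so D is a cut vertex.
By contrast removing E leaves 1 component; it is not a cut vertex. No other vertex is a cut vertex either.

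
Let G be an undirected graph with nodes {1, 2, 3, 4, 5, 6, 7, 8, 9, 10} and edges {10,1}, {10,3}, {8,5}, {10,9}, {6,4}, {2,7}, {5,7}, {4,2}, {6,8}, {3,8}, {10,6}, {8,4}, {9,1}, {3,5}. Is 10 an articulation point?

Yes

Deleting 10 raises the number of components from 1 to 2, so 10 is a cut vertex.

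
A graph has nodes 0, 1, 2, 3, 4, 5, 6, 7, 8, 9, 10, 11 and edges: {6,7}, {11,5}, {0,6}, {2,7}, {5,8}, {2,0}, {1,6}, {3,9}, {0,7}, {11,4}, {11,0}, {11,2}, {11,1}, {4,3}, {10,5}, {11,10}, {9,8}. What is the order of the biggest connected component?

Starting from 0 we can reach 0, 1, 2, 3, 4, 5, 6, 7, 8, 9, 10, 11. That is one component of size 12.
The largest has 12 vertices.

12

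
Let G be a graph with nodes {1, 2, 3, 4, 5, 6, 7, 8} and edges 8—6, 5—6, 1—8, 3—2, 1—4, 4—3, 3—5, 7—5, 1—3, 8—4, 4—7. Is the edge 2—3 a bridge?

Removing 2—3 leaves no path between 2 and 3: the component count goes from 1 to 2. So it is a bridge.

Yes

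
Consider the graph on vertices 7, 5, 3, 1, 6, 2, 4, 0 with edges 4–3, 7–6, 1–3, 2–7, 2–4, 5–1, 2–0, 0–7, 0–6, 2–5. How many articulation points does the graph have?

Removing 2 increases the component count from 1 to 2, so 2 is a cut vertex.
By contrast removing 0 leaves 1 component; it is not a cut vertex. No other vertex is a cut vertex either.

1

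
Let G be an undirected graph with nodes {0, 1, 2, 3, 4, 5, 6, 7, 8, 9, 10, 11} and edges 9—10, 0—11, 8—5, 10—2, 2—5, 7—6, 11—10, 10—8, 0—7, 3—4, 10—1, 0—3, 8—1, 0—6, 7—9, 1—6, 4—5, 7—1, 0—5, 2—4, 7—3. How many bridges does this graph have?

0

The edges on the cycle 0-7-9-10-11-0 are not bridges since each lies on that cycle.
Every edge lies on some cycle, so there are no bridges.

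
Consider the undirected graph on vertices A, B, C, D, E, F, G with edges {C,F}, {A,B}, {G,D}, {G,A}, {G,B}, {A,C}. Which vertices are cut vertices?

Removing A increases the component count from 2 to 3, so A is a cut vertex.
Removing C increases the component count from 2 to 3, so C is a cut vertex.
Removing G increases the component count from 2 to 3, so G is a cut vertex.
By contrast removing D leaves 2 components; it is not a cut vertex. No other vertex is a cut vertex either.

A, C, G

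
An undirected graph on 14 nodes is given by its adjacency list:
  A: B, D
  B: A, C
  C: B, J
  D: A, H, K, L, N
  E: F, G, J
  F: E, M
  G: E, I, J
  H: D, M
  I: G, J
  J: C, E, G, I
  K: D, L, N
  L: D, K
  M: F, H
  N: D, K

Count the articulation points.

1

Removing D increases the component count from 1 to 2, so D is a cut vertex.
By contrast removing B leaves 1 component; it is not a cut vertex. No other vertex is a cut vertex either.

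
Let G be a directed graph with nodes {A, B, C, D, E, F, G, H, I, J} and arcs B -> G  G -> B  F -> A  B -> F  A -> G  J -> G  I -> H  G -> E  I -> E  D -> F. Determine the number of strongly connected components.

{A, B, F, G} are all mutually reachable — one SCC of size 4.
{I} is an SCC by itself.
{J} is an SCC by itself.
{H} is an SCC by itself.
{C} is an SCC by itself.
(and 2 more singleton SCCs)
That gives 7 strongly connected components.

7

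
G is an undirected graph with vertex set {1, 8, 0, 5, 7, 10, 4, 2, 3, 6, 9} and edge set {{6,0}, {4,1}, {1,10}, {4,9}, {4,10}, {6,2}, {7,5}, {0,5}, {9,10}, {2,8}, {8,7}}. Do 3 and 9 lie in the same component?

The component containing 3 is {3}, and 9 is not in it.

No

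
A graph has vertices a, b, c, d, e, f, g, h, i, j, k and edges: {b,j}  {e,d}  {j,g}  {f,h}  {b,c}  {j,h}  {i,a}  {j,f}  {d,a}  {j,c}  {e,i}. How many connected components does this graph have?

k is isolated — a component by itself.
Starting from a we can reach a, d, e, i. That is one component of size 4.
Starting from b we can reach b, c, f, g, h, j. That is one component of size 6.
Total: 3 components.

3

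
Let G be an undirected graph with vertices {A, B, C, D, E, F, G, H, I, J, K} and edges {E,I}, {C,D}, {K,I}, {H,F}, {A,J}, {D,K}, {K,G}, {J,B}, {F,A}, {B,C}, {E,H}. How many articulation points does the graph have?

1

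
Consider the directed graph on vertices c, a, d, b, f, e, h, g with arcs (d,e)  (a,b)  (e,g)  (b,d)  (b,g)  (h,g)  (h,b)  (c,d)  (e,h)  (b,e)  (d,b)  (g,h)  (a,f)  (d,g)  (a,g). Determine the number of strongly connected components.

4

{b, d, e, g, h} are all mutually reachable — one SCC of size 5.
{c} is an SCC by itself.
{a} is an SCC by itself.
{f} is an SCC by itself.
That gives 4 strongly connected components.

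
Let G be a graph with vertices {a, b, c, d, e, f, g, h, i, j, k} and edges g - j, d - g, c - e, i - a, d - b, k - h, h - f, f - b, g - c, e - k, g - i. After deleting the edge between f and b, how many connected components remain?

f and b are still connected via f-h-k-e-c-g-d-b, so the component count stays at 1.

1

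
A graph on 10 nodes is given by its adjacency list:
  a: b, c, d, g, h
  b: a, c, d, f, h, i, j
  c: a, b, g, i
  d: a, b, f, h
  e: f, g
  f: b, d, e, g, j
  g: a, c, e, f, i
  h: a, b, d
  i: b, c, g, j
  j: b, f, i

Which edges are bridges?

none

The edges on the cycle b-d-f-b are not bridges since each lies on that cycle.
Every edge lies on some cycle, so there are no bridges.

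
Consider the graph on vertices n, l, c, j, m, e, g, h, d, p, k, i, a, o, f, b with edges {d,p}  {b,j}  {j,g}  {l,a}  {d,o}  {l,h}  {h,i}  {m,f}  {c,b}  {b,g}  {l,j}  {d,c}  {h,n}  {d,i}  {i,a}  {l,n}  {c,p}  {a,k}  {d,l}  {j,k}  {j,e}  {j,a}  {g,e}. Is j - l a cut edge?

No

After removing j - l, the path j-a-l still connects them, so the edge is not a bridge.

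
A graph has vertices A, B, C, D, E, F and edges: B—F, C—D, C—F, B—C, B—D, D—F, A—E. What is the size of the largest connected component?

4

Starting from A we can reach A, E. That is one component of size 2.
Starting from B we can reach B, C, D, F. That is one component of size 4.
The largest has 4 vertices.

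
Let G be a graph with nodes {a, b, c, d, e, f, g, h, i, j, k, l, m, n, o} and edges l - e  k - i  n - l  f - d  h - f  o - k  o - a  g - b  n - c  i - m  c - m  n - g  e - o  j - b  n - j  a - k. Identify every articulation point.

Removing f increases the component count from 2 to 3, so f is a cut vertex.
Removing n increases the component count from 2 to 3, so n is a cut vertex.
By contrast removing c leaves 2 components; it is not a cut vertex. No other vertex is a cut vertex either.

f, n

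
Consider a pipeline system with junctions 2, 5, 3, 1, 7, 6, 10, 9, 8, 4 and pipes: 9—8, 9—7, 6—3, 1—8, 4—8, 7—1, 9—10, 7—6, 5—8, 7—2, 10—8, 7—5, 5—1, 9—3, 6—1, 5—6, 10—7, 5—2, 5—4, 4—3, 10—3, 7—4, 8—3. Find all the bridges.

none

The edges on the cycle 9-10-3-8-9 are not bridges since each lies on that cycle.
Every edge lies on some cycle, so there are no bridges.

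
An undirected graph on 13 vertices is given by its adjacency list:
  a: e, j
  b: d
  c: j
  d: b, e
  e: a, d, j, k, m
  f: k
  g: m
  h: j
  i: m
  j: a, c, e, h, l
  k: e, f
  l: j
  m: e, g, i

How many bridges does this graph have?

The edges on the cycle e-j-a-e are not bridges since each lies on that cycle.
But removing d-b disconnects d from b; removing m-g disconnects m from g; removing e-k disconnects e from k; removing j-h disconnects j from h — these are bridges.
In total 10 edges are bridges.

10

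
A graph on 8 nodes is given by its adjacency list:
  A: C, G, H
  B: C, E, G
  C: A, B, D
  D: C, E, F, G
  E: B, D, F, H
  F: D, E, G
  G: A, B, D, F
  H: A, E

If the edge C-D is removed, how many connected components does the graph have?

C and D are still connected via C-B-E-D, so the component count stays at 1.

1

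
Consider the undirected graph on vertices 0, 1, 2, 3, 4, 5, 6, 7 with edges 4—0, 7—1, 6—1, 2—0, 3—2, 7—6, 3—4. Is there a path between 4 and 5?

No

The component containing 4 is {0, 2, 3, 4}, and 5 is not in it.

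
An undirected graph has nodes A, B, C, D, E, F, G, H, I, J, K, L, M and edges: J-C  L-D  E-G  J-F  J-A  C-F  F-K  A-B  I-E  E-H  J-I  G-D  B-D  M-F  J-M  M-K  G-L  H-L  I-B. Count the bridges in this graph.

The edges on the cycle E-H-L-G-E are not bridges since each lies on that cycle.
Every edge lies on some cycle, so there are no bridges.

0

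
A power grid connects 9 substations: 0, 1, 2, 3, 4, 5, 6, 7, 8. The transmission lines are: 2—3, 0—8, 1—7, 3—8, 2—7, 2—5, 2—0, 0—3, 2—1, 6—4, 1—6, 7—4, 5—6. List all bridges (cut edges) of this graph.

none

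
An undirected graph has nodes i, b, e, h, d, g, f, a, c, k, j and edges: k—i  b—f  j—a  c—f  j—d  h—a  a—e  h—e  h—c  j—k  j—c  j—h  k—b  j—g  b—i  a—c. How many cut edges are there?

The edges on the cycle j-k-b-f-c-a-h-j are not bridges since each lies on that cycle.
But removing d—j disconnects d from j; removing j—g disconnects j from g — these are bridges.
That makes 2 bridges.

2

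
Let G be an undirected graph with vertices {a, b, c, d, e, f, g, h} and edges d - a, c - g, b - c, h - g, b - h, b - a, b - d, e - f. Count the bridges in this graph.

1

The edges on the cycle b-d-a-b are not bridges since each lies on that cycle.
But removing e - f disconnects e from f — this is a bridge.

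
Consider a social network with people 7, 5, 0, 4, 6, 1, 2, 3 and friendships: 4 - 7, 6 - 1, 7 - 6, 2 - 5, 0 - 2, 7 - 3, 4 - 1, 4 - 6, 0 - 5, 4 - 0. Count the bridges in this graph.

The edges on the cycle 4-7-6-1-4 are not bridges since each lies on that cycle.
But removing 3 - 7 disconnects 3 from 7; removing 4 - 0 disconnects 4 from 0 — these are bridges.
That makes 2 bridges.

2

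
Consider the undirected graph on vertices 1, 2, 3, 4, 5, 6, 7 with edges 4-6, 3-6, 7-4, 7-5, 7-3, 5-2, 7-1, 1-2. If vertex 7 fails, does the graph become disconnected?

Deleting 7 raises the number of components from 1 to 2, so 7 is a cut vertex.

Yes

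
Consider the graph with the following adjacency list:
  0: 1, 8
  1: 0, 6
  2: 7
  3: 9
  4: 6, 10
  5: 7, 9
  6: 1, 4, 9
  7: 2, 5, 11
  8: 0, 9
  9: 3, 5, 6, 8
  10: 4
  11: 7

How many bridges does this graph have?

The edges on the cycle 0-1-6-9-8-0 are not bridges since each lies on that cycle.
But removing 3-9 disconnects 3 from 9; removing 2-7 disconnects 2 from 7; removing 6-4 disconnects 6 from 4; removing 11-7 disconnects 11 from 7 — these are bridges.
In total 7 edges are bridges.

7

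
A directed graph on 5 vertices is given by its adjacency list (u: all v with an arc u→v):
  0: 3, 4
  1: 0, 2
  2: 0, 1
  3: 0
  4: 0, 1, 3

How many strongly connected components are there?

1

{0, 1, 2, 3, 4} are all mutually reachable — one SCC of size 5.
That gives 1 strongly connected component.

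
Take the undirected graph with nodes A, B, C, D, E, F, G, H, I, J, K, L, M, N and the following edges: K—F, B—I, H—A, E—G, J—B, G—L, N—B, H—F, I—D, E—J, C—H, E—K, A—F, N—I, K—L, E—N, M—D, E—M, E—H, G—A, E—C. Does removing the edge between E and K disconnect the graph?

No

After removing E—K, the path E-G-L-K still connects them, so the edge is not a bridge.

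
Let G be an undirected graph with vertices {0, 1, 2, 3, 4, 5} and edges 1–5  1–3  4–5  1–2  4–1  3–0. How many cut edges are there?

3

The edges on the cycle 4-1-5-4 are not bridges since each lies on that cycle.
But removing 3–0 disconnects 3 from 0; removing 1–3 disconnects 1 from 3; removing 1–2 disconnects 1 from 2 — these are bridges.
That makes 3 bridges.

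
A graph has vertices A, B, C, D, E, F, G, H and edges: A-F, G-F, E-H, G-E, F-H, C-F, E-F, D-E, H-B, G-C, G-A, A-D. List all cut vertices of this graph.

H

Removing H increases the component count from 1 to 2, so H is a cut vertex.
By contrast removing E leaves 1 component; it is not a cut vertex. No other vertex is a cut vertex either.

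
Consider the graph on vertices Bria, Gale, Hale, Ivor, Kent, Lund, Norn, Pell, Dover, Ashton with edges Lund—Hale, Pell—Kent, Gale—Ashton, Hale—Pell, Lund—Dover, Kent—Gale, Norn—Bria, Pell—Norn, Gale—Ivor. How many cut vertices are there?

6

Removing Gale increases the component count from 1 to 3, so Gale is a cut vertex.
Removing Hale increases the component count from 1 to 2, so Hale is a cut vertex.
Removing Kent increases the component count from 1 to 2, so Kent is a cut vertex.
Likewise Lund, Norn, Pell are cut vertices.
By contrast removing Ivor leaves 1 component; it is not a cut vertex. No other vertex is a cut vertex either.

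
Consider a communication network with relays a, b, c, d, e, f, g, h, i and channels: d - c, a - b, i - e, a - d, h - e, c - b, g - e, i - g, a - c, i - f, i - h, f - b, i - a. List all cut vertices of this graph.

i

Removing i increases the component count from 1 to 2, so i is a cut vertex.
By contrast removing c leaves 1 component; it is not a cut vertex. No other vertex is a cut vertex either.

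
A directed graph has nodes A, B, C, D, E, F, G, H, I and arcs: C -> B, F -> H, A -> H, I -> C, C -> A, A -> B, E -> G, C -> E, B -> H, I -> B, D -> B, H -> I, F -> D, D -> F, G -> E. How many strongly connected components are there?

3

{A, B, C, H, I} are all mutually reachable — one SCC of size 5.
{D, F} are all mutually reachable — one SCC of size 2.
{E, G} are all mutually reachable — one SCC of size 2.
That gives 3 strongly connected components.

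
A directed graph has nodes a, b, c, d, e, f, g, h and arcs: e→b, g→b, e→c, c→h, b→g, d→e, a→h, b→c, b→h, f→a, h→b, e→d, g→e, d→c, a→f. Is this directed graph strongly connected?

No

There is no directed path from h to a, so the graph is not strongly connected.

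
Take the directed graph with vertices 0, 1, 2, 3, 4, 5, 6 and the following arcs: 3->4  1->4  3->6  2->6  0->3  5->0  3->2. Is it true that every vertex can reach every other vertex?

No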